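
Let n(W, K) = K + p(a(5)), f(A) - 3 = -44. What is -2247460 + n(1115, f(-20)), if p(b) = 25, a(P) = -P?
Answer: -2247476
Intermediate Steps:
f(A) = -41 (f(A) = 3 - 44 = -41)
n(W, K) = 25 + K (n(W, K) = K + 25 = 25 + K)
-2247460 + n(1115, f(-20)) = -2247460 + (25 - 41) = -2247460 - 16 = -2247476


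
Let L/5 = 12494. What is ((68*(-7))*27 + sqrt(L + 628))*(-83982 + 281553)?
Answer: -2539182492 + 197571*sqrt(63098) ≈ -2.4896e+9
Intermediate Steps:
L = 62470 (L = 5*12494 = 62470)
((68*(-7))*27 + sqrt(L + 628))*(-83982 + 281553) = ((68*(-7))*27 + sqrt(62470 + 628))*(-83982 + 281553) = (-476*27 + sqrt(63098))*197571 = (-12852 + sqrt(63098))*197571 = -2539182492 + 197571*sqrt(63098)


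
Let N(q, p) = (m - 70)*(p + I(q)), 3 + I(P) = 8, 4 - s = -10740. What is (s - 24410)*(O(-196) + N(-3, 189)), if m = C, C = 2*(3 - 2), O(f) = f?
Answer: 182960408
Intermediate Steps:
s = 10744 (s = 4 - 1*(-10740) = 4 + 10740 = 10744)
C = 2 (C = 2*1 = 2)
I(P) = 5 (I(P) = -3 + 8 = 5)
m = 2
N(q, p) = -340 - 68*p (N(q, p) = (2 - 70)*(p + 5) = -68*(5 + p) = -340 - 68*p)
(s - 24410)*(O(-196) + N(-3, 189)) = (10744 - 24410)*(-196 + (-340 - 68*189)) = -13666*(-196 + (-340 - 12852)) = -13666*(-196 - 13192) = -13666*(-13388) = 182960408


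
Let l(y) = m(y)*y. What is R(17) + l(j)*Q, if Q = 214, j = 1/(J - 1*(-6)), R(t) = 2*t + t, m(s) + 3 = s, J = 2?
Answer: -829/32 ≈ -25.906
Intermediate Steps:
m(s) = -3 + s
R(t) = 3*t
j = ⅛ (j = 1/(2 - 1*(-6)) = 1/(2 + 6) = 1/8 = ⅛ ≈ 0.12500)
l(y) = y*(-3 + y) (l(y) = (-3 + y)*y = y*(-3 + y))
R(17) + l(j)*Q = 3*17 + ((-3 + ⅛)/8)*214 = 51 + ((⅛)*(-23/8))*214 = 51 - 23/64*214 = 51 - 2461/32 = -829/32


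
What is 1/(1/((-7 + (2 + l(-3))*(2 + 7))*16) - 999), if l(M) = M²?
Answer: -1472/1470527 ≈ -0.0010010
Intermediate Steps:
1/(1/((-7 + (2 + l(-3))*(2 + 7))*16) - 999) = 1/(1/((-7 + (2 + (-3)²)*(2 + 7))*16) - 999) = 1/(1/((-7 + (2 + 9)*9)*16) - 999) = 1/(1/((-7 + 11*9)*16) - 999) = 1/(1/((-7 + 99)*16) - 999) = 1/(1/(92*16) - 999) = 1/(1/1472 - 999) = 1/(-1470527/1472) = -1472/1470527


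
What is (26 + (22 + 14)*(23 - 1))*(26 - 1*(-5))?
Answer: 25358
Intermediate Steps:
(26 + (22 + 14)*(23 - 1))*(26 - 1*(-5)) = (26 + 36*22)*(26 + 5) = (26 + 792)*31 = 818*31 = 25358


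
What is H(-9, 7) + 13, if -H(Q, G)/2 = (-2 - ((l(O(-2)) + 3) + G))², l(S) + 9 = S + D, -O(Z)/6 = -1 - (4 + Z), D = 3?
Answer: -1139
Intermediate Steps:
O(Z) = 30 + 6*Z (O(Z) = -6*(-1 - (4 + Z)) = -6*(-1 + (-4 - Z)) = -6*(-5 - Z) = 30 + 6*Z)
l(S) = -6 + S (l(S) = -9 + (S + 3) = -9 + (3 + S) = -6 + S)
H(Q, G) = -2*(-17 - G)² (H(Q, G) = -2*(-2 - (((-6 + (30 + 6*(-2))) + 3) + G))² = -2*(-2 - (((-6 + (30 - 12)) + 3) + G))² = -2*(-2 - (((-6 + 18) + 3) + G))² = -2*(-2 - ((12 + 3) + G))² = -2*(-2 - (15 + G))² = -2*(-2 + (-15 - G))² = -2*(-17 - G)²)
H(-9, 7) + 13 = -2*(17 + 7)² + 13 = -2*24² + 13 = -2*576 + 13 = -1152 + 13 = -1139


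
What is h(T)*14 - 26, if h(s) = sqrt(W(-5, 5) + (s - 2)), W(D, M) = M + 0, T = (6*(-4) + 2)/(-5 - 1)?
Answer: -26 + 28*sqrt(15)/3 ≈ 10.148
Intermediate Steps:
T = 11/3 (T = (-24 + 2)/(-6) = -22*(-1/6) = 11/3 ≈ 3.6667)
W(D, M) = M
h(s) = sqrt(3 + s) (h(s) = sqrt(5 + (s - 2)) = sqrt(5 + (-2 + s)) = sqrt(3 + s))
h(T)*14 - 26 = sqrt(3 + 11/3)*14 - 26 = sqrt(20/3)*14 - 26 = (2*sqrt(15)/3)*14 - 26 = 28*sqrt(15)/3 - 26 = -26 + 28*sqrt(15)/3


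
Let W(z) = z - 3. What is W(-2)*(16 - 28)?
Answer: 60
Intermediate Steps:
W(z) = -3 + z
W(-2)*(16 - 28) = (-3 - 2)*(16 - 28) = -5*(-12) = 60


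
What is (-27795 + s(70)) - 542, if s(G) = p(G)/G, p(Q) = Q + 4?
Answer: -991758/35 ≈ -28336.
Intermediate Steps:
p(Q) = 4 + Q
s(G) = (4 + G)/G
(-27795 + s(70)) - 542 = (-27795 + (4 + 70)/70) - 542 = (-27795 + (1/70)*74) - 542 = (-27795 + 37/35) - 542 = -972788/35 - 542 = -991758/35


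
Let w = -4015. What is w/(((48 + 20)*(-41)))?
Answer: 4015/2788 ≈ 1.4401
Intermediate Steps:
w/(((48 + 20)*(-41))) = -4015*(-1/(41*(48 + 20))) = -4015/(68*(-41)) = -4015/(-2788) = -4015*(-1/2788) = 4015/2788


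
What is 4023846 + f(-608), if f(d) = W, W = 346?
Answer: 4024192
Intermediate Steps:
f(d) = 346
4023846 + f(-608) = 4023846 + 346 = 4024192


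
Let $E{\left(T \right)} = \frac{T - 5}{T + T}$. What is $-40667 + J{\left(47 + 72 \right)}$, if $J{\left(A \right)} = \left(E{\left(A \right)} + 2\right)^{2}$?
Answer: $- \frac{575798362}{14161} \approx -40661.0$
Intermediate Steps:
$E{\left(T \right)} = \frac{-5 + T}{2 T}$
$J{\left(A \right)} = \left(2 + \frac{-5 + A}{2 A}\right)^{2}$ ($J{\left(A \right)} = \left(\frac{-5 + A}{2 A} + 2\right)^{2} = \left(2 + \frac{-5 + A}{2 A}\right)^{2}$)
$-40667 + J{\left(47 + 72 \right)} = -40667 + \frac{25 \left(-1 + \left(47 + 72\right)\right)^{2}}{4 \left(47 + 72\right)^{2}} = -40667 + \frac{25 \left(-1 + 119\right)^{2}}{4 \cdot 14161} = -40667 + \frac{25}{4} \cdot \frac{1}{14161} \cdot 118^{2} = -40667 + \frac{25}{4} \cdot \frac{1}{14161} \cdot 13924 = -40667 + \frac{87025}{14161} = - \frac{575798362}{14161}$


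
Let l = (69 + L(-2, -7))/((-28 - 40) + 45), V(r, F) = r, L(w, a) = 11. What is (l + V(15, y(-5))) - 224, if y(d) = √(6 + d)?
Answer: -4887/23 ≈ -212.48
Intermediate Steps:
l = -80/23 (l = (69 + 11)/((-28 - 40) + 45) = 80/(-68 + 45) = 80/(-23) = 80*(-1/23) = -80/23 ≈ -3.4783)
(l + V(15, y(-5))) - 224 = (-80/23 + 15) - 224 = 265/23 - 224 = -4887/23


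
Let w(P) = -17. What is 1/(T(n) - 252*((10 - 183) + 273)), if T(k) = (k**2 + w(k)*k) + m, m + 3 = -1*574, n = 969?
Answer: 1/896711 ≈ 1.1152e-6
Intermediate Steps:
m = -577 (m = -3 - 1*574 = -3 - 574 = -577)
T(k) = -577 + k**2 - 17*k (T(k) = (k**2 - 17*k) - 577 = -577 + k**2 - 17*k)
1/(T(n) - 252*((10 - 183) + 273)) = 1/((-577 + 969**2 - 17*969) - 252*((10 - 183) + 273)) = 1/((-577 + 938961 - 16473) - 252*(-173 + 273)) = 1/(921911 - 252*100) = 1/(921911 - 25200) = 1/896711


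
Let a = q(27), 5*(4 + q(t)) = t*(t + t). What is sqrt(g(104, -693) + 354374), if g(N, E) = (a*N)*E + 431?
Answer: I*sqrt(509327555)/5 ≈ 4513.7*I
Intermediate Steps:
q(t) = -4 + 2*t**2/5 (q(t) = -4 + (t*(t + t))/5 = -4 + (t*(2*t))/5 = -4 + (2*t**2)/5 = -4 + 2*t**2/5)
a = 1438/5 (a = -4 + (2/5)*27**2 = -4 + (2/5)*729 = -4 + 1458/5 = 1438/5 ≈ 287.60)
g(N, E) = 431 + 1438*E*N/5 (g(N, E) = (1438*N/5)*E + 431 = 1438*E*N/5 + 431 = 431 + 1438*E*N/5)
sqrt(g(104, -693) + 354374) = sqrt((431 + (1438/5)*(-693)*104) + 354374) = sqrt((431 - 103639536/5) + 354374) = sqrt(-103637381/5 + 354374) = sqrt(-101865511/5) = I*sqrt(509327555)/5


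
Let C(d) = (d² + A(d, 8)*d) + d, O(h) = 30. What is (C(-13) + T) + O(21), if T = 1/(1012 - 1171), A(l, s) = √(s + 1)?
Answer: 23372/159 ≈ 146.99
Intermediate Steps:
A(l, s) = √(1 + s)
T = -1/159 (T = 1/(-159) = -1/159 ≈ -0.0062893)
C(d) = d² + 4*d (C(d) = (d² + √(1 + 8)*d) + d = (d² + √9*d) + d = (d² + 3*d) + d = d² + 4*d)
(C(-13) + T) + O(21) = (-13*(4 - 13) - 1/159) + 30 = (-13*(-9) - 1/159) + 30 = (117 - 1/159) + 30 = 18602/159 + 30 = 23372/159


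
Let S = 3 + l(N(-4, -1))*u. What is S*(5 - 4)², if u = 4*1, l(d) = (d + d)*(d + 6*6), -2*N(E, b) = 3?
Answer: -411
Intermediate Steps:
N(E, b) = -3/2 (N(E, b) = -½*3 = -3/2)
l(d) = 2*d*(36 + d) (l(d) = (2*d)*(d + 36) = (2*d)*(36 + d) = 2*d*(36 + d))
u = 4
S = -411 (S = 3 + (2*(-3/2)*(36 - 3/2))*4 = 3 + (2*(-3/2)*(69/2))*4 = 3 - 207/2*4 = 3 - 414 = -411)
S*(5 - 4)² = -411*(5 - 4)² = -411*1² = -411*1 = -411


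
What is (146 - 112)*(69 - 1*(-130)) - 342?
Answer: 6424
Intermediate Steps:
(146 - 112)*(69 - 1*(-130)) - 342 = 34*(69 + 130) - 342 = 34*199 - 342 = 6766 - 342 = 6424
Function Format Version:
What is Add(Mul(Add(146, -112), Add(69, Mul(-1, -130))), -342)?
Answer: 6424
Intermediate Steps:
Add(Mul(Add(146, -112), Add(69, Mul(-1, -130))), -342) = Add(Mul(34, Add(69, 130)), -342) = Add(Mul(34, 199), -342) = Add(6766, -342) = 6424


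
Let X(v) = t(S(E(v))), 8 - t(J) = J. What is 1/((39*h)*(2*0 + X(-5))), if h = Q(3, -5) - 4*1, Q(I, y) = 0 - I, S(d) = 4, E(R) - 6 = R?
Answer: -1/1092 ≈ -0.00091575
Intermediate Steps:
E(R) = 6 + R
Q(I, y) = -I
t(J) = 8 - J
X(v) = 4 (X(v) = 8 - 1*4 = 8 - 4 = 4)
h = -7 (h = -1*3 - 4*1 = -3 - 4 = -7)
1/((39*h)*(2*0 + X(-5))) = 1/((39*(-7))*(2*0 + 4)) = 1/(-273*(0 + 4)) = 1/(-273*4) = 1/(-1092) = -1/1092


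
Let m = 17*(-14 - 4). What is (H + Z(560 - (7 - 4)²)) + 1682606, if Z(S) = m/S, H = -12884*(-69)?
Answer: 1416952396/551 ≈ 2.5716e+6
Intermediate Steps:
m = -306 (m = 17*(-18) = -306)
H = 888996
Z(S) = -306/S
(H + Z(560 - (7 - 4)²)) + 1682606 = (888996 - 306/(560 - (7 - 4)²)) + 1682606 = (888996 - 306/(560 - 1*3²)) + 1682606 = (888996 - 306/(560 - 1*9)) + 1682606 = (888996 - 306/(560 - 9)) + 1682606 = (888996 - 306/551) + 1682606 = 489836490/551 + 1682606 = 1416952396/551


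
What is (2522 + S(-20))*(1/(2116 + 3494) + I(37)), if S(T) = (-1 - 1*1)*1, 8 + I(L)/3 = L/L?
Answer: -9895956/187 ≈ -52920.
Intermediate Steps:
I(L) = -21 (I(L) = -24 + 3*(L/L) = -24 + 3*1 = -24 + 3 = -21)
S(T) = -2 (S(T) = (-1 - 1)*1 = -2*1 = -2)
(2522 + S(-20))*(1/(2116 + 3494) + I(37)) = (2522 - 2)*(1/(2116 + 3494) - 21) = 2520*(1/5610 - 21) = 2520*(-117809/5610) = -9895956/187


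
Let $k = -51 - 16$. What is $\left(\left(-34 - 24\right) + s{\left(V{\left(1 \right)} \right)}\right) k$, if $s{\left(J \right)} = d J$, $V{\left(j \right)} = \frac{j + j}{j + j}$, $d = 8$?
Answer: $3350$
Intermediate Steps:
$V{\left(j \right)} = 1$ ($V{\left(j \right)} = \frac{2 j}{2 j} = 2 j \frac{1}{2 j} = 1$)
$k = -67$
$s{\left(J \right)} = 8 J$
$\left(\left(-34 - 24\right) + s{\left(V{\left(1 \right)} \right)}\right) k = \left(\left(-34 - 24\right) + 8 \cdot 1\right) \left(-67\right) = \left(-58 + 8\right) \left(-67\right) = \left(-50\right) \left(-67\right) = 3350$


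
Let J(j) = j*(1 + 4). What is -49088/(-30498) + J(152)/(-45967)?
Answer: 85894216/53919291 ≈ 1.5930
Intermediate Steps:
J(j) = 5*j (J(j) = j*5 = 5*j)
-49088/(-30498) + J(152)/(-45967) = -49088/(-30498) + (5*152)/(-45967) = -49088*(-1/30498) + 760*(-1/45967) = 1888/1173 - 760/45967 = 85894216/53919291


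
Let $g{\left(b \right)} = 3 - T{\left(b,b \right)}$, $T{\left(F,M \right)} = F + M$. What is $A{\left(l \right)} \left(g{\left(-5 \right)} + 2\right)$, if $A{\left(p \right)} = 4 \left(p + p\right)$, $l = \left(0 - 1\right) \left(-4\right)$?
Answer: $480$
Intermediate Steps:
$l = 4$ ($l = \left(-1\right) \left(-4\right) = 4$)
$A{\left(p \right)} = 8 p$ ($A{\left(p \right)} = 4 \cdot 2 p = 8 p$)
$g{\left(b \right)} = 3 - 2 b$ ($g{\left(b \right)} = 3 - \left(b + b\right) = 3 - 2 b$)
$A{\left(l \right)} \left(g{\left(-5 \right)} + 2\right) = 8 \cdot 4 \left(\left(3 - -10\right) + 2\right) = 32 \left(\left(3 + 10\right) + 2\right) = 32 \left(13 + 2\right) = 32 \cdot 15 = 480$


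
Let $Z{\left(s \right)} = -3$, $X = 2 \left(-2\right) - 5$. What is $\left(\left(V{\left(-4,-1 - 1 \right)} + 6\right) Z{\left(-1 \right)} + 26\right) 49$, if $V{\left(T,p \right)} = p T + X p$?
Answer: $-3430$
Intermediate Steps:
$X = -9$ ($X = -4 - 5 = -9$)
$V{\left(T,p \right)} = - 9 p + T p$ ($V{\left(T,p \right)} = p T - 9 p = T p - 9 p = - 9 p + T p$)
$\left(\left(V{\left(-4,-1 - 1 \right)} + 6\right) Z{\left(-1 \right)} + 26\right) 49 = \left(\left(\left(-1 - 1\right) \left(-9 - 4\right) + 6\right) \left(-3\right) + 26\right) 49 = \left(\left(\left(-1 - 1\right) \left(-13\right) + 6\right) \left(-3\right) + 26\right) 49 = \left(\left(\left(-2\right) \left(-13\right) + 6\right) \left(-3\right) + 26\right) 49 = \left(\left(26 + 6\right) \left(-3\right) + 26\right) 49 = \left(32 \left(-3\right) + 26\right) 49 = \left(-96 + 26\right) 49 = \left(-70\right) 49 = -3430$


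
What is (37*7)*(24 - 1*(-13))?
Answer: 9583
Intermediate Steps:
(37*7)*(24 - 1*(-13)) = 259*(24 + 13) = 259*37 = 9583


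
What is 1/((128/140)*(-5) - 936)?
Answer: -7/6584 ≈ -0.0010632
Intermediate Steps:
1/((128/140)*(-5) - 936) = 1/((128*(1/140))*(-5) - 936) = 1/((32/35)*(-5) - 936) = 1/(-32/7 - 936) = 1/(-6584/7) = -7/6584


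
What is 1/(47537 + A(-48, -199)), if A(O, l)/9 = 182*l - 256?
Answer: -1/280729 ≈ -3.5622e-6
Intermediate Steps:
A(O, l) = -2304 + 1638*l (A(O, l) = 9*(182*l - 256) = 9*(-256 + 182*l) = -2304 + 1638*l)
1/(47537 + A(-48, -199)) = 1/(47537 + (-2304 + 1638*(-199))) = 1/(47537 + (-2304 - 325962)) = 1/(47537 - 328266) = 1/(-280729) = -1/280729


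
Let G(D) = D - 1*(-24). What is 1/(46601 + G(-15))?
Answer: 1/46610 ≈ 2.1455e-5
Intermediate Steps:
G(D) = 24 + D (G(D) = D + 24 = 24 + D)
1/(46601 + G(-15)) = 1/(46601 + (24 - 15)) = 1/(46601 + 9) = 1/46610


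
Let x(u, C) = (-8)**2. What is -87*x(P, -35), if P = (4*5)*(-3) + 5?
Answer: -5568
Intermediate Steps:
P = -55 (P = 20*(-3) + 5 = -60 + 5 = -55)
x(u, C) = 64
-87*x(P, -35) = -87*64 = -5568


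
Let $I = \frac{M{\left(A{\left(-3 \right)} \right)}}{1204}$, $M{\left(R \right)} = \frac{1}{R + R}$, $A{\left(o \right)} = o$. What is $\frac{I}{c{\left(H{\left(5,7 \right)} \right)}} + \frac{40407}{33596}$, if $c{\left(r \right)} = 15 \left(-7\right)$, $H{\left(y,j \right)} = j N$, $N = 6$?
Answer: $\frac{7662387809}{6370809480} \approx 1.2027$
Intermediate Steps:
$H{\left(y,j \right)} = 6 j$ ($H{\left(y,j \right)} = j 6 = 6 j$)
$c{\left(r \right)} = -105$
$M{\left(R \right)} = \frac{1}{2 R}$
$I = - \frac{1}{7224}$ ($I = \frac{\frac{1}{2} \frac{1}{-3}}{1204} = \frac{1}{2} \left(- \frac{1}{3}\right) \frac{1}{1204} = \left(- \frac{1}{6}\right) \frac{1}{1204} = - \frac{1}{7224} \approx -0.00013843$)
$\frac{I}{c{\left(H{\left(5,7 \right)} \right)}} + \frac{40407}{33596} = - \frac{1}{7224 \left(-105\right)} + \frac{40407}{33596} = \left(- \frac{1}{7224}\right) \left(- \frac{1}{105}\right) + 40407 \cdot \frac{1}{33596} = \frac{1}{758520} + \frac{40407}{33596} = \frac{7662387809}{6370809480}$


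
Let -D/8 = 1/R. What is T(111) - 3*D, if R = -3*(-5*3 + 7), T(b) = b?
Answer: 112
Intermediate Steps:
R = 24 (R = -3*(-15 + 7) = -3*(-8) = 24)
D = -⅓ (D = -8/24 = -8*1/24 = -⅓ ≈ -0.33333)
T(111) - 3*D = 111 - 3*(-⅓) = 111 + 1 = 112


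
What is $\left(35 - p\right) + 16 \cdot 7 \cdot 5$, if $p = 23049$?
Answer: $-22454$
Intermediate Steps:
$\left(35 - p\right) + 16 \cdot 7 \cdot 5 = \left(35 - 23049\right) + 16 \cdot 7 \cdot 5 = \left(35 - 23049\right) + 112 \cdot 5 = -23014 + 560 = -22454$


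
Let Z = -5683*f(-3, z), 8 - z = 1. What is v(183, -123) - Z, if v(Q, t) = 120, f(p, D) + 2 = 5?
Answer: 17169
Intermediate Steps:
z = 7 (z = 8 - 1*1 = 8 - 1 = 7)
f(p, D) = 3 (f(p, D) = -2 + 5 = 3)
Z = -17049 (Z = -5683*3 = -17049)
v(183, -123) - Z = 120 - 1*(-17049) = 120 + 17049 = 17169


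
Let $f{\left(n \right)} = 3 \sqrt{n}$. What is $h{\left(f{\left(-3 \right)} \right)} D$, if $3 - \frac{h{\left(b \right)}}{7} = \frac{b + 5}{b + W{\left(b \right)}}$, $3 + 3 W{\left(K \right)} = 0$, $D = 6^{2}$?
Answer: $\frac{504 \left(3 \sqrt{3} + 4 i\right)}{i + 3 \sqrt{3}} \approx 558.0 + 280.59 i$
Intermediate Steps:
$D = 36$
$W{\left(K \right)} = -1$ ($W{\left(K \right)} = -1 + \frac{1}{3} \cdot 0 = -1 + 0 = -1$)
$h{\left(b \right)} = 21 - \frac{7 \left(5 + b\right)}{-1 + b}$ ($h{\left(b \right)} = 21 - 7 \frac{b + 5}{b - 1} = 21 - 7 \frac{5 + b}{-1 + b} = 21 - \frac{7 \left(5 + b\right)}{-1 + b}$)
$h{\left(f{\left(-3 \right)} \right)} D = \frac{14 \left(-4 + 3 \sqrt{-3}\right)}{-1 + 3 \sqrt{-3}} \cdot 36 = \frac{14 \left(-4 + 3 i \sqrt{3}\right)}{-1 + 3 i \sqrt{3}} \cdot 36 = \frac{504 \left(-4 + 3 i \sqrt{3}\right)}{-1 + 3 i \sqrt{3}}$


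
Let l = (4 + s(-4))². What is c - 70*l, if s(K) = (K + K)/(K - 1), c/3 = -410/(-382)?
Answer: -2093341/955 ≈ -2192.0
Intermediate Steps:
c = 615/191 (c = 3*(-410/(-382)) = 3*(-410*(-1/382)) = 3*(205/191) = 615/191 ≈ 3.2199)
s(K) = 2*K/(-1 + K) (s(K) = (2*K)/(-1 + K) = 2*K/(-1 + K))
l = 784/25 (l = (4 + 2*(-4)/(-1 - 4))² = (4 + 2*(-4)/(-5))² = (4 + 2*(-4)*(-⅕))² = (4 + 8/5)² = (28/5)² = 784/25 ≈ 31.360)
c - 70*l = 615/191 - 70*784/25 = 615/191 - 10976/5 = -2093341/955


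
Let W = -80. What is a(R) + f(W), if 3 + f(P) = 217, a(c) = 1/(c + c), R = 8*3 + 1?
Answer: 10701/50 ≈ 214.02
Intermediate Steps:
R = 25 (R = 24 + 1 = 25)
a(c) = 1/(2*c)
f(P) = 214 (f(P) = -3 + 217 = 214)
a(R) + f(W) = (½)/25 + 214 = (½)*(1/25) + 214 = 1/50 + 214 = 10701/50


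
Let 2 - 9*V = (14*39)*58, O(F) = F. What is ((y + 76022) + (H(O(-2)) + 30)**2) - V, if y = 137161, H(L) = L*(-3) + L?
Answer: 1960717/9 ≈ 2.1786e+5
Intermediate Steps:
H(L) = -2*L (H(L) = -3*L + L = -2*L)
V = -31666/9 (V = 2/9 - 14*39*58/9 = 2/9 - 182*58/3 = 2/9 - 1/9*31668 = 2/9 - 10556/3 = -31666/9 ≈ -3518.4)
((y + 76022) + (H(O(-2)) + 30)**2) - V = ((137161 + 76022) + (-2*(-2) + 30)**2) - 1*(-31666/9) = (213183 + (4 + 30)**2) + 31666/9 = (213183 + 34**2) + 31666/9 = (213183 + 1156) + 31666/9 = 214339 + 31666/9 = 1960717/9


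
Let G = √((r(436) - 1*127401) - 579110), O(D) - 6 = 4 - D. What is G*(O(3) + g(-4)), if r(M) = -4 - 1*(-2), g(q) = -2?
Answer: 5*I*√706513 ≈ 4202.7*I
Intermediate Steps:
O(D) = 10 - D (O(D) = 6 + (4 - D) = 10 - D)
r(M) = -2 (r(M) = -4 + 2 = -2)
G = I*√706513 (G = √((-2 - 1*127401) - 579110) = √((-2 - 127401) - 579110) = √(-127403 - 579110) = √(-706513) = I*√706513 ≈ 840.54*I)
G*(O(3) + g(-4)) = (I*√706513)*((10 - 1*3) - 2) = (I*√706513)*((10 - 3) - 2) = (I*√706513)*(7 - 2) = (I*√706513)*5 = 5*I*√706513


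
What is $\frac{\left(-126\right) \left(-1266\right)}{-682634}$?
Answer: $- \frac{79758}{341317} \approx -0.23368$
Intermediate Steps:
$\frac{\left(-126\right) \left(-1266\right)}{-682634} = 159516 \left(- \frac{1}{682634}\right) = - \frac{79758}{341317}$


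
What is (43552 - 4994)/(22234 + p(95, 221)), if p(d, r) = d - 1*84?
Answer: 26/15 ≈ 1.7333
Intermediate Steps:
p(d, r) = -84 + d (p(d, r) = d - 84 = -84 + d)
(43552 - 4994)/(22234 + p(95, 221)) = (43552 - 4994)/(22234 + (-84 + 95)) = 38558/(22234 + 11) = 38558/22245 = 38558*(1/22245) = 26/15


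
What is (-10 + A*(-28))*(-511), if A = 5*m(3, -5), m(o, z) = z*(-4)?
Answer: 1435910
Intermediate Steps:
m(o, z) = -4*z
A = 100 (A = 5*(-4*(-5)) = 5*20 = 100)
(-10 + A*(-28))*(-511) = (-10 + 100*(-28))*(-511) = (-10 - 2800)*(-511) = -2810*(-511) = 1435910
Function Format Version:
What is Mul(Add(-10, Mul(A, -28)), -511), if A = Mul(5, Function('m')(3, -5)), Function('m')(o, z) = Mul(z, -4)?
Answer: 1435910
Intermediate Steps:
Function('m')(o, z) = Mul(-4, z)
A = 100 (A = Mul(5, Mul(-4, -5)) = Mul(5, 20) = 100)
Mul(Add(-10, Mul(A, -28)), -511) = Mul(Add(-10, Mul(100, -28)), -511) = Mul(Add(-10, -2800), -511) = Mul(-2810, -511) = 1435910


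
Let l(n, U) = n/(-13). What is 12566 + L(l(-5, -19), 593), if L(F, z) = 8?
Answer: 12574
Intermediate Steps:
l(n, U) = -n/13 (l(n, U) = n*(-1/13) = -n/13)
12566 + L(l(-5, -19), 593) = 12566 + 8 = 12574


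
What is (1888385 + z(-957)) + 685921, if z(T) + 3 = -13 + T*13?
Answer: 2561849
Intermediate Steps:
z(T) = -16 + 13*T (z(T) = -3 + (-13 + T*13) = -3 + (-13 + 13*T) = -16 + 13*T)
(1888385 + z(-957)) + 685921 = (1888385 + (-16 + 13*(-957))) + 685921 = (1888385 + (-16 - 12441)) + 685921 = (1888385 - 12457) + 685921 = 1875928 + 685921 = 2561849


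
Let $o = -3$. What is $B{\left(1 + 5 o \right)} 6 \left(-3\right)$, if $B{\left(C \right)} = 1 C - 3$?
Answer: $306$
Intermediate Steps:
$B{\left(C \right)} = -3 + C$ ($B{\left(C \right)} = C - 3 = -3 + C$)
$B{\left(1 + 5 o \right)} 6 \left(-3\right) = \left(-3 + \left(1 + 5 \left(-3\right)\right)\right) 6 \left(-3\right) = \left(-3 + \left(1 - 15\right)\right) 6 \left(-3\right) = \left(-3 - 14\right) 6 \left(-3\right) = \left(-17\right) 6 \left(-3\right) = \left(-102\right) \left(-3\right) = 306$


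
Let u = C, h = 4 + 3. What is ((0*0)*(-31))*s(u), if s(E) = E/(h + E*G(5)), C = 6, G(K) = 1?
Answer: 0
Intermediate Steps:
h = 7
u = 6
s(E) = E/(7 + E) (s(E) = E/(7 + E*1) = E/(7 + E))
((0*0)*(-31))*s(u) = ((0*0)*(-31))*(6/(7 + 6)) = (0*(-31))*(6/13) = 0*(6*(1/13)) = 0*(6/13) = 0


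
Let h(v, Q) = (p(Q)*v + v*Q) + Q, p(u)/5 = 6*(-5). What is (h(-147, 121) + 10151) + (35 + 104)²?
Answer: 33856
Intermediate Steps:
p(u) = -150 (p(u) = 5*(6*(-5)) = 5*(-30) = -150)
h(v, Q) = Q - 150*v + Q*v (h(v, Q) = (-150*v + v*Q) + Q = (-150*v + Q*v) + Q = Q - 150*v + Q*v)
(h(-147, 121) + 10151) + (35 + 104)² = ((121 - 150*(-147) + 121*(-147)) + 10151) + (35 + 104)² = ((121 + 22050 - 17787) + 10151) + 139² = (4384 + 10151) + 19321 = 14535 + 19321 = 33856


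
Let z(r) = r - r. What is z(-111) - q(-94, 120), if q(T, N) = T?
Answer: 94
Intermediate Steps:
z(r) = 0
z(-111) - q(-94, 120) = 0 - 1*(-94) = 0 + 94 = 94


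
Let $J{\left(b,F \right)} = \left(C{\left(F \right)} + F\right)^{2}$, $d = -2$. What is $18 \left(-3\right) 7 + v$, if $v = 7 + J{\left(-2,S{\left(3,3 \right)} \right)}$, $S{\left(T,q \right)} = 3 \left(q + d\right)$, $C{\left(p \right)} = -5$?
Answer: $-367$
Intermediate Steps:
$S{\left(T,q \right)} = -6 + 3 q$ ($S{\left(T,q \right)} = 3 \left(q - 2\right) = 3 \left(-2 + q\right) = -6 + 3 q$)
$J{\left(b,F \right)} = \left(-5 + F\right)^{2}$
$v = 11$ ($v = 7 + \left(-5 + \left(-6 + 3 \cdot 3\right)\right)^{2} = 7 + \left(-5 + \left(-6 + 9\right)\right)^{2} = 7 + \left(-5 + 3\right)^{2} = 7 + \left(-2\right)^{2} = 7 + 4 = 11$)
$18 \left(-3\right) 7 + v = 18 \left(-3\right) 7 + 11 = \left(-54\right) 7 + 11 = -378 + 11 = -367$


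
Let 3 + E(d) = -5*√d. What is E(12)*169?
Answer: -507 - 1690*√3 ≈ -3434.2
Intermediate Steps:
E(d) = -3 - 5*√d
E(12)*169 = (-3 - 10*√3)*169 = -507 - 1690*√3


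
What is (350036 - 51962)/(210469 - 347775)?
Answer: -149037/68653 ≈ -2.1709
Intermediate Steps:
(350036 - 51962)/(210469 - 347775) = 298074/(-137306) = 298074*(-1/137306) = -149037/68653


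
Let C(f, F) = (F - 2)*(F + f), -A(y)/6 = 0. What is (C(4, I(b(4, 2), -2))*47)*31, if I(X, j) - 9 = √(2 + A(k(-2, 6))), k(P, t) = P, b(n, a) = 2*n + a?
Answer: 135501 + 29140*√2 ≈ 1.7671e+5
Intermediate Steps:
b(n, a) = a + 2*n
A(y) = 0 (A(y) = -6*0 = 0)
I(X, j) = 9 + √2 (I(X, j) = 9 + √(2 + 0) = 9 + √2)
C(f, F) = (-2 + F)*(F + f)
(C(4, I(b(4, 2), -2))*47)*31 = (((9 + √2)² - 2*(9 + √2) - 2*4 + (9 + √2)*4)*47)*31 = (((9 + √2)² + (-18 - 2*√2) - 8 + (36 + 4*√2))*47)*31 = ((10 + (9 + √2)² + 2*√2)*47)*31 = (470 + 47*(9 + √2)² + 94*√2)*31 = 14570 + 1457*(9 + √2)² + 2914*√2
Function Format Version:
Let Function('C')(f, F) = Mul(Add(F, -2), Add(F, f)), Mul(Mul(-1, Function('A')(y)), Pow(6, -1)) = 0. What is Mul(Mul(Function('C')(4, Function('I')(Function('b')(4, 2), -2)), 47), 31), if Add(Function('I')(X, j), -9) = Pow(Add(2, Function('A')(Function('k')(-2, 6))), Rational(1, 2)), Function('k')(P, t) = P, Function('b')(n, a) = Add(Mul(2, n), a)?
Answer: Add(135501, Mul(29140, Pow(2, Rational(1, 2)))) ≈ 1.7671e+5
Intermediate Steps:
Function('b')(n, a) = Add(a, Mul(2, n))
Function('A')(y) = 0 (Function('A')(y) = Mul(-6, 0) = 0)
Function('I')(X, j) = Add(9, Pow(2, Rational(1, 2))) (Function('I')(X, j) = Add(9, Pow(Add(2, 0), Rational(1, 2))) = Add(9, Pow(2, Rational(1, 2))))
Function('C')(f, F) = Mul(Add(-2, F), Add(F, f))
Mul(Mul(Function('C')(4, Function('I')(Function('b')(4, 2), -2)), 47), 31) = Mul(Mul(Add(Pow(Add(9, Pow(2, Rational(1, 2))), 2), Mul(-2, Add(9, Pow(2, Rational(1, 2)))), Mul(-2, 4), Mul(Add(9, Pow(2, Rational(1, 2))), 4)), 47), 31) = Mul(Mul(Add(Pow(Add(9, Pow(2, Rational(1, 2))), 2), Add(-18, Mul(-2, Pow(2, Rational(1, 2)))), -8, Add(36, Mul(4, Pow(2, Rational(1, 2))))), 47), 31) = Mul(Mul(Add(10, Pow(Add(9, Pow(2, Rational(1, 2))), 2), Mul(2, Pow(2, Rational(1, 2)))), 47), 31) = Mul(Add(470, Mul(47, Pow(Add(9, Pow(2, Rational(1, 2))), 2)), Mul(94, Pow(2, Rational(1, 2)))), 31) = Add(14570, Mul(1457, Pow(Add(9, Pow(2, Rational(1, 2))), 2)), Mul(2914, Pow(2, Rational(1, 2))))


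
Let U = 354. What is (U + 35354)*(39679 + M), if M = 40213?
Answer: 2852783536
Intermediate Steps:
(U + 35354)*(39679 + M) = (354 + 35354)*(39679 + 40213) = 35708*79892 = 2852783536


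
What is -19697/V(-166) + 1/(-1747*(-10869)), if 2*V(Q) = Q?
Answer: 374009452754/1576015869 ≈ 237.31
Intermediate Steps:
V(Q) = Q/2
-19697/V(-166) + 1/(-1747*(-10869)) = -19697/((½)*(-166)) + 1/(-1747*(-10869)) = -19697/(-83) - 1/1747*(-1/10869) = -19697*(-1/83) + 1/18988143 = 19697/83 + 1/18988143 = 374009452754/1576015869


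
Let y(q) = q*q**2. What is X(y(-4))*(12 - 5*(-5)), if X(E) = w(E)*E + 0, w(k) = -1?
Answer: 2368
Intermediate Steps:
y(q) = q**3
X(E) = -E (X(E) = -E + 0 = -E)
X(y(-4))*(12 - 5*(-5)) = (-1*(-4)**3)*(12 - 5*(-5)) = (-1*(-64))*(12 + 25) = 64*37 = 2368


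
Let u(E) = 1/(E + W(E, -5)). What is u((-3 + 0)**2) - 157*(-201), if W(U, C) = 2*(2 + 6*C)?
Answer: 1483178/47 ≈ 31557.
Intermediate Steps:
W(U, C) = 4 + 12*C
u(E) = 1/(-56 + E) (u(E) = 1/(E + (4 + 12*(-5))) = 1/(E + (4 - 60)) = 1/(E - 56) = 1/(-56 + E))
u((-3 + 0)**2) - 157*(-201) = 1/(-56 + (-3 + 0)**2) - 157*(-201) = 1/(-56 + (-3)**2) + 31557 = 1/(-56 + 9) + 31557 = 1/(-47) + 31557 = -1/47 + 31557 = 1483178/47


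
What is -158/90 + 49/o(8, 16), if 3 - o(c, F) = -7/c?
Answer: 15191/1395 ≈ 10.890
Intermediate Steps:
o(c, F) = 3 + 7/c (o(c, F) = 3 - (-7)/c = 3 + 7/c)
-158/90 + 49/o(8, 16) = -158/90 + 49/(3 + 7/8) = -158*1/90 + 49/(3 + 7*(⅛)) = -79/45 + 49/(3 + 7/8) = -79/45 + 49/(31/8) = -79/45 + 49*(8/31) = -79/45 + 392/31 = 15191/1395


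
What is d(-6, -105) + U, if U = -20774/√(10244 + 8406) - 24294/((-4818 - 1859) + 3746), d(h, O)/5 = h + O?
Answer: -534137/977 - 10387*√746/1865 ≈ -698.83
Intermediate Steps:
d(h, O) = 5*O + 5*h (d(h, O) = 5*(h + O) = 5*(O + h) = 5*O + 5*h)
U = 8098/977 - 10387*√746/1865 (U = -20774*√746/3730 - 24294/(-6677 + 3746) = -20774*√746/3730 - 24294/(-2931) = -10387*√746/1865 - 24294*(-1/2931) = -10387*√746/1865 + 8098/977 = 8098/977 - 10387*√746/1865 ≈ -143.83)
d(-6, -105) + U = (5*(-105) + 5*(-6)) + (8098/977 - 10387*√746/1865) = (-525 - 30) + (8098/977 - 10387*√746/1865) = -555 + (8098/977 - 10387*√746/1865) = -534137/977 - 10387*√746/1865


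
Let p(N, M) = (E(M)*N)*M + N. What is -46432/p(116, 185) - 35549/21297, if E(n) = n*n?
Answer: -35094910877/21024164133 ≈ -1.6693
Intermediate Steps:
E(n) = n²
p(N, M) = N + N*M³ (p(N, M) = (M²*N)*M + N = (N*M²)*M + N = N*M³ + N = N + N*M³)
-46432/p(116, 185) - 35549/21297 = -46432*1/(116*(1 + 185³)) - 35549/21297 = -46432*1/(116*(1 + 6331625)) - 35549*1/21297 = -46432/(116*6331626) - 35549/21297 = -46432/734468616 - 35549/21297 = -46432*1/734468616 - 35549/21297 = -5804/91808577 - 35549/21297 = -35094910877/21024164133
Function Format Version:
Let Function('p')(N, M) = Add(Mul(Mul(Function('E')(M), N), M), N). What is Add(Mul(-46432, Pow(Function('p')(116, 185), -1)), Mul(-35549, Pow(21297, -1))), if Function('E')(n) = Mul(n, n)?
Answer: Rational(-35094910877, 21024164133) ≈ -1.6693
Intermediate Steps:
Function('E')(n) = Pow(n, 2)
Function('p')(N, M) = Add(N, Mul(N, Pow(M, 3))) (Function('p')(N, M) = Add(Mul(Mul(Pow(M, 2), N), M), N) = Add(Mul(Mul(N, Pow(M, 2)), M), N) = Add(Mul(N, Pow(M, 3)), N) = Add(N, Mul(N, Pow(M, 3))))
Add(Mul(-46432, Pow(Function('p')(116, 185), -1)), Mul(-35549, Pow(21297, -1))) = Add(Mul(-46432, Pow(Mul(116, Add(1, Pow(185, 3))), -1)), Mul(-35549, Pow(21297, -1))) = Add(Mul(-46432, Pow(Mul(116, Add(1, 6331625)), -1)), Mul(-35549, Rational(1, 21297))) = Add(Mul(-46432, Pow(Mul(116, 6331626), -1)), Rational(-35549, 21297)) = Add(Mul(-46432, Pow(734468616, -1)), Rational(-35549, 21297)) = Add(Mul(-46432, Rational(1, 734468616)), Rational(-35549, 21297)) = Add(Rational(-5804, 91808577), Rational(-35549, 21297)) = Rational(-35094910877, 21024164133)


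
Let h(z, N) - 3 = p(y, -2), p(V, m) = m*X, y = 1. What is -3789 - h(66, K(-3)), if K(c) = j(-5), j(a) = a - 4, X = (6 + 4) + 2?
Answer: -3768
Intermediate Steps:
X = 12 (X = 10 + 2 = 12)
j(a) = -4 + a
K(c) = -9 (K(c) = -4 - 5 = -9)
p(V, m) = 12*m (p(V, m) = m*12 = 12*m)
h(z, N) = -21 (h(z, N) = 3 + 12*(-2) = 3 - 24 = -21)
-3789 - h(66, K(-3)) = -3789 - 1*(-21) = -3789 + 21 = -3768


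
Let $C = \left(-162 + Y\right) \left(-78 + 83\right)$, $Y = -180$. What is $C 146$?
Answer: $-249660$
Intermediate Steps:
$C = -1710$ ($C = \left(-162 - 180\right) \left(-78 + 83\right) = \left(-342\right) 5 = -1710$)
$C 146 = \left(-1710\right) 146 = -249660$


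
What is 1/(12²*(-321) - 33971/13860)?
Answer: -1980/91528373 ≈ -2.1633e-5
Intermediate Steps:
1/(12²*(-321) - 33971/13860) = 1/(144*(-321) - 33971*1/13860) = 1/(-46224 - 4853/1980) = 1/(-91528373/1980) = -1980/91528373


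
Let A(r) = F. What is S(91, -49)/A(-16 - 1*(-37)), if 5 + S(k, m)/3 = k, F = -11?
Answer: -258/11 ≈ -23.455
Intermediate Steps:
S(k, m) = -15 + 3*k
A(r) = -11
S(91, -49)/A(-16 - 1*(-37)) = (-15 + 3*91)/(-11) = (-15 + 273)*(-1/11) = 258*(-1/11) = -258/11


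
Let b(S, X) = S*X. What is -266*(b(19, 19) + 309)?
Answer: -178220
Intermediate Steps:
-266*(b(19, 19) + 309) = -266*(19*19 + 309) = -266*(361 + 309) = -266*670 = -178220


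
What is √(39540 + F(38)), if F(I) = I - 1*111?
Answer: √39467 ≈ 198.66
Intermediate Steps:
F(I) = -111 + I (F(I) = I - 111 = -111 + I)
√(39540 + F(38)) = √(39540 + (-111 + 38)) = √(39540 - 73) = √39467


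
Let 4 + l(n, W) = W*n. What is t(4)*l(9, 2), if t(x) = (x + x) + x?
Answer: 168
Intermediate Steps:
l(n, W) = -4 + W*n
t(x) = 3*x (t(x) = 2*x + x = 3*x)
t(4)*l(9, 2) = (3*4)*(-4 + 2*9) = 12*(-4 + 18) = 12*14 = 168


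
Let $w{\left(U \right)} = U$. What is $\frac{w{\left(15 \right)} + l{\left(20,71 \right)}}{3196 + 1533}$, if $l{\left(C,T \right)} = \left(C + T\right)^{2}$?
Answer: $\frac{8296}{4729} \approx 1.7543$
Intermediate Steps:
$\frac{w{\left(15 \right)} + l{\left(20,71 \right)}}{3196 + 1533} = \frac{15 + \left(20 + 71\right)^{2}}{3196 + 1533} = \frac{15 + 91^{2}}{4729} = \left(15 + 8281\right) \frac{1}{4729} = 8296 \cdot \frac{1}{4729} = \frac{8296}{4729}$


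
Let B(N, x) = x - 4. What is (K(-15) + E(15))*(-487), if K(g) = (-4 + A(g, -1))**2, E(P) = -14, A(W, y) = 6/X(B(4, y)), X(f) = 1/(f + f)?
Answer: -1987934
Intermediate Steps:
B(N, x) = -4 + x
X(f) = 1/(2*f)
A(W, y) = -48 + 12*y (A(W, y) = 6/((1/(2*(-4 + y)))) = 6*(-8 + 2*y) = -48 + 12*y)
K(g) = 4096 (K(g) = (-4 + (-48 + 12*(-1)))**2 = (-4 + (-48 - 12))**2 = (-4 - 60)**2 = (-64)**2 = 4096)
(K(-15) + E(15))*(-487) = (4096 - 14)*(-487) = 4082*(-487) = -1987934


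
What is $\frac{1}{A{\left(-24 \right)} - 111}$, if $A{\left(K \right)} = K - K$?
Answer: $- \frac{1}{111} \approx -0.009009$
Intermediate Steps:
$A{\left(K \right)} = 0$
$\frac{1}{A{\left(-24 \right)} - 111} = \frac{1}{0 - 111} = \frac{1}{-111} = - \frac{1}{111}$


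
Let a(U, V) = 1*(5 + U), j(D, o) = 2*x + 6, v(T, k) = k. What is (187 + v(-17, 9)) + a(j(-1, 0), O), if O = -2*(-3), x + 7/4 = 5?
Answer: 427/2 ≈ 213.50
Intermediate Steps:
x = 13/4 (x = -7/4 + 5 = 13/4 ≈ 3.2500)
j(D, o) = 25/2 (j(D, o) = 2*(13/4) + 6 = 13/2 + 6 = 25/2)
O = 6
a(U, V) = 5 + U
(187 + v(-17, 9)) + a(j(-1, 0), O) = (187 + 9) + (5 + 25/2) = 196 + 35/2 = 427/2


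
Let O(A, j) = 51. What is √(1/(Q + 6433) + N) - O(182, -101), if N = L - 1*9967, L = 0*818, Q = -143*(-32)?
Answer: -51 + I*√1207981262318/11009 ≈ -51.0 + 99.835*I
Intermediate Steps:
Q = 4576
L = 0
N = -9967 (N = 0 - 1*9967 = 0 - 9967 = -9967)
√(1/(Q + 6433) + N) - O(182, -101) = √(1/(4576 + 6433) - 9967) - 1*51 = √(1/11009 - 9967) - 51 = √(-109726702/11009) - 51 = I*√1207981262318/11009 - 51 = -51 + I*√1207981262318/11009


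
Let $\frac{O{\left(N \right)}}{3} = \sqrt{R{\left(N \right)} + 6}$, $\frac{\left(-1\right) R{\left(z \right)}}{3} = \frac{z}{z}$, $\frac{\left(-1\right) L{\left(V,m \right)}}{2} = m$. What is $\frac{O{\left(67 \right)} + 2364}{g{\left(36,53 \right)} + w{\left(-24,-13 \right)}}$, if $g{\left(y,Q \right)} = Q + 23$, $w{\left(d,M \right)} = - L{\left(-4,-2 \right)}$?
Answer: $\frac{197}{6} + \frac{\sqrt{3}}{24} \approx 32.906$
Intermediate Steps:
$L{\left(V,m \right)} = - 2 m$
$w{\left(d,M \right)} = -4$ ($w{\left(d,M \right)} = - \left(-2\right) \left(-2\right) = \left(-1\right) 4 = -4$)
$R{\left(z \right)} = -3$ ($R{\left(z \right)} = - 3 \frac{z}{z} = \left(-3\right) 1 = -3$)
$g{\left(y,Q \right)} = 23 + Q$
$O{\left(N \right)} = 3 \sqrt{3}$ ($O{\left(N \right)} = 3 \sqrt{-3 + 6} = 3 \sqrt{3}$)
$\frac{O{\left(67 \right)} + 2364}{g{\left(36,53 \right)} + w{\left(-24,-13 \right)}} = \frac{3 \sqrt{3} + 2364}{\left(23 + 53\right) - 4} = \frac{2364 + 3 \sqrt{3}}{76 - 4} = \frac{2364 + 3 \sqrt{3}}{72} = \left(2364 + 3 \sqrt{3}\right) \frac{1}{72} = \frac{197}{6} + \frac{\sqrt{3}}{24}$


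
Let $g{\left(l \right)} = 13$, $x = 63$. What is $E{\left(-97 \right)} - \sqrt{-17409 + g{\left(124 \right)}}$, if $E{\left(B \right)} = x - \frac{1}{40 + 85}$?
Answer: $\frac{7874}{125} - 2 i \sqrt{4349} \approx 62.992 - 131.89 i$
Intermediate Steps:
$E{\left(B \right)} = \frac{7874}{125}$ ($E{\left(B \right)} = 63 - \frac{1}{40 + 85} = 63 - \frac{1}{125} = \frac{7874}{125}$)
$E{\left(-97 \right)} - \sqrt{-17409 + g{\left(124 \right)}} = \frac{7874}{125} - \sqrt{-17409 + 13} = \frac{7874}{125} - \sqrt{-17396} = \frac{7874}{125} - 2 i \sqrt{4349}$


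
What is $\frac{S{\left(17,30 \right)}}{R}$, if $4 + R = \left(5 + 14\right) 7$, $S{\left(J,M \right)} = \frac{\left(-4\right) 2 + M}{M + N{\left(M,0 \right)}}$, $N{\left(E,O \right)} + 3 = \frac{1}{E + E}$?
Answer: $\frac{440}{69703} \approx 0.0063125$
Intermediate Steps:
$N{\left(E,O \right)} = -3 + \frac{1}{2 E}$ ($N{\left(E,O \right)} = -3 + \frac{1}{E + E} = -3 + \frac{1}{2 E}$)
$S{\left(J,M \right)} = \frac{-8 + M}{-3 + M + \frac{1}{2 M}}$ ($S{\left(J,M \right)} = \frac{\left(-4\right) 2 + M}{M - \left(3 - \frac{1}{2 M}\right)} = \frac{-8 + M}{-3 + M + \frac{1}{2 M}}$)
$R = 129$ ($R = -4 + \left(5 + 14\right) 7 = -4 + 19 \cdot 7 = -4 + 133 = 129$)
$\frac{S{\left(17,30 \right)}}{R} = \frac{2 \cdot 30 \frac{1}{1 + 2 \cdot 30 \left(-3 + 30\right)} \left(-8 + 30\right)}{129} = 2 \cdot 30 \frac{1}{1 + 2 \cdot 30 \cdot 27} \cdot 22 \cdot \frac{1}{129} = 2 \cdot 30 \frac{1}{1 + 1620} \cdot 22 \cdot \frac{1}{129} = 2 \cdot 30 \cdot \frac{1}{1621} \cdot 22 \cdot \frac{1}{129} = \frac{1320}{1621} \cdot \frac{1}{129} = \frac{440}{69703}$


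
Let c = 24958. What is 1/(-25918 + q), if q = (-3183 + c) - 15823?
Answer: -1/19966 ≈ -5.0085e-5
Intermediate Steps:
q = 5952 (q = (-3183 + 24958) - 15823 = 21775 - 15823 = 5952)
1/(-25918 + q) = 1/(-25918 + 5952) = 1/(-19966) = -1/19966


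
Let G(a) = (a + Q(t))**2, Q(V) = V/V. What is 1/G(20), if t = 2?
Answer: 1/441 ≈ 0.0022676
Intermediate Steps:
Q(V) = 1
G(a) = (1 + a)**2 (G(a) = (a + 1)**2 = (1 + a)**2)
1/G(20) = 1/((1 + 20)**2) = 1/(21**2) = 1/441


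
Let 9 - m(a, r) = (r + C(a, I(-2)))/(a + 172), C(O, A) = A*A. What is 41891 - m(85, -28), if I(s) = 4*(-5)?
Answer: 10764046/257 ≈ 41883.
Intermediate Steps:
I(s) = -20
C(O, A) = A²
m(a, r) = 9 - (400 + r)/(172 + a) (m(a, r) = 9 - (r + (-20)²)/(a + 172) = 9 - (r + 400)/(172 + a) = 9 - (400 + r)/(172 + a))
41891 - m(85, -28) = 41891 - (1148 - 1*(-28) + 9*85)/(172 + 85) = 41891 - (1148 + 28 + 765)/257 = 41891 - 1941/257 = 10764046/257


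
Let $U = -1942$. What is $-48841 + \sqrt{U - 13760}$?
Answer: $-48841 + i \sqrt{15702} \approx -48841.0 + 125.31 i$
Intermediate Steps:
$-48841 + \sqrt{U - 13760} = -48841 + \sqrt{-1942 - 13760} = -48841 + \sqrt{-15702} = -48841 + i \sqrt{15702}$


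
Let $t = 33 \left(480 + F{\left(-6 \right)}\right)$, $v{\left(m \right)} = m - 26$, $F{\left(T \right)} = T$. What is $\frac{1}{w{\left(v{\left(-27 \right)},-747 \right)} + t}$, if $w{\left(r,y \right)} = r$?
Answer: $\frac{1}{15589} \approx 6.4148 \cdot 10^{-5}$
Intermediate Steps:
$v{\left(m \right)} = -26 + m$
$t = 15642$ ($t = 33 \left(480 - 6\right) = 33 \cdot 474 = 15642$)
$\frac{1}{w{\left(v{\left(-27 \right)},-747 \right)} + t} = \frac{1}{\left(-26 - 27\right) + 15642} = \frac{1}{-53 + 15642} = \frac{1}{15589}$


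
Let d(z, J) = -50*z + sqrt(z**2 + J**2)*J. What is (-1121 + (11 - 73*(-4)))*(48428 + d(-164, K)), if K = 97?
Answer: -46321704 - 79346*sqrt(36305) ≈ -6.1440e+7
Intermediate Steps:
d(z, J) = -50*z + J*sqrt(J**2 + z**2) (d(z, J) = -50*z + sqrt(J**2 + z**2)*J = -50*z + J*sqrt(J**2 + z**2))
(-1121 + (11 - 73*(-4)))*(48428 + d(-164, K)) = (-1121 + (11 - 73*(-4)))*(48428 + (-50*(-164) + 97*sqrt(97**2 + (-164)**2))) = (-1121 + (11 + 292))*(48428 + (8200 + 97*sqrt(9409 + 26896))) = (-1121 + 303)*(48428 + (8200 + 97*sqrt(36305))) = -818*(56628 + 97*sqrt(36305)) = -46321704 - 79346*sqrt(36305)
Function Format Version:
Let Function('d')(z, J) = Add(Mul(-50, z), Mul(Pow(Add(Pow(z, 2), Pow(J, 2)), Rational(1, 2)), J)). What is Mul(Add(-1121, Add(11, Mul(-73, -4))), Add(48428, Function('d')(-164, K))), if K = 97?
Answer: Add(-46321704, Mul(-79346, Pow(36305, Rational(1, 2)))) ≈ -6.1440e+7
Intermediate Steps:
Function('d')(z, J) = Add(Mul(-50, z), Mul(J, Pow(Add(Pow(J, 2), Pow(z, 2)), Rational(1, 2)))) (Function('d')(z, J) = Add(Mul(-50, z), Mul(Pow(Add(Pow(J, 2), Pow(z, 2)), Rational(1, 2)), J)) = Add(Mul(-50, z), Mul(J, Pow(Add(Pow(J, 2), Pow(z, 2)), Rational(1, 2)))))
Mul(Add(-1121, Add(11, Mul(-73, -4))), Add(48428, Function('d')(-164, K))) = Mul(Add(-1121, Add(11, Mul(-73, -4))), Add(48428, Add(Mul(-50, -164), Mul(97, Pow(Add(Pow(97, 2), Pow(-164, 2)), Rational(1, 2)))))) = Mul(Add(-1121, Add(11, 292)), Add(48428, Add(8200, Mul(97, Pow(Add(9409, 26896), Rational(1, 2)))))) = Mul(Add(-1121, 303), Add(48428, Add(8200, Mul(97, Pow(36305, Rational(1, 2)))))) = Mul(-818, Add(56628, Mul(97, Pow(36305, Rational(1, 2))))) = Add(-46321704, Mul(-79346, Pow(36305, Rational(1, 2))))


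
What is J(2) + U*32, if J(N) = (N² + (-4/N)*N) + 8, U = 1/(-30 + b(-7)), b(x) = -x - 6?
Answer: 200/29 ≈ 6.8966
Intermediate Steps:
b(x) = -6 - x
U = -1/29 (U = 1/(-30 + (-6 - 1*(-7))) = 1/(-30 + (-6 + 7)) = 1/(-30 + 1) = 1/(-29) = -1/29 ≈ -0.034483)
J(N) = 4 + N² (J(N) = (N² - 4) + 8 = (-4 + N²) + 8 = 4 + N²)
J(2) + U*32 = (4 + 2²) - 1/29*32 = (4 + 4) - 32/29 = 8 - 32/29 = 200/29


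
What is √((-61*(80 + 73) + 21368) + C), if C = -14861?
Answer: 3*I*√314 ≈ 53.16*I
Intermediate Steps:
√((-61*(80 + 73) + 21368) + C) = √((-61*(80 + 73) + 21368) - 14861) = √((-61*153 + 21368) - 14861) = √((-9333 + 21368) - 14861) = √(12035 - 14861) = √(-2826) = 3*I*√314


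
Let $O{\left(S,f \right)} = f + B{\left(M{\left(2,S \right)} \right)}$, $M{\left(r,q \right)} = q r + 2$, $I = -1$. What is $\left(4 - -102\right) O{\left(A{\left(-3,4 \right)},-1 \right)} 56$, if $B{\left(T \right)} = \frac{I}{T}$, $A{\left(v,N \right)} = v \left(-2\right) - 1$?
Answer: $- \frac{19292}{3} \approx -6430.7$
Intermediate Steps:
$M{\left(r,q \right)} = 2 + q r$
$A{\left(v,N \right)} = -1 - 2 v$ ($A{\left(v,N \right)} = - 2 v - 1 = -1 - 2 v$)
$B{\left(T \right)} = - \frac{1}{T}$
$O{\left(S,f \right)} = f - \frac{1}{2 + 2 S}$ ($O{\left(S,f \right)} = f - \frac{1}{2 + S 2} = f - \frac{1}{2 + 2 S}$)
$\left(4 - -102\right) O{\left(A{\left(-3,4 \right)},-1 \right)} 56 = \left(4 - -102\right) \frac{- \frac{1}{2} - \left(1 - -5\right)}{1 - -5} \cdot 56 = \left(4 + 102\right) \frac{- \frac{1}{2} - \left(1 + \left(-1 + 6\right)\right)}{1 + \left(-1 + 6\right)} 56 = 106 \frac{- \frac{1}{2} - \left(1 + 5\right)}{1 + 5} \cdot 56 = 106 \frac{- \frac{1}{2} - 6}{6} \cdot 56 = 106 \cdot \frac{1}{6} \left(- \frac{13}{2}\right) 56 = 106 \left(- \frac{13}{12}\right) 56 = \left(- \frac{689}{6}\right) 56 = - \frac{19292}{3}$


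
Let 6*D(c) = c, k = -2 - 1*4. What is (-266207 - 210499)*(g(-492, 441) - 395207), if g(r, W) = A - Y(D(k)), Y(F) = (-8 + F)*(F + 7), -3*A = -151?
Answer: 188347811816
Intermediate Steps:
A = 151/3 (A = -⅓*(-151) = 151/3 ≈ 50.333)
k = -6 (k = -2 - 4 = -6)
D(c) = c/6
Y(F) = (-8 + F)*(7 + F)
g(r, W) = 313/3 (g(r, W) = 151/3 - (-56 + ((⅙)*(-6))² - (-6)/6) = 151/3 - (-56 + (-1)² - 1*(-1)) = 151/3 - (-56 + 1 + 1) = 151/3 - 1*(-54) = 151/3 + 54 = 313/3)
(-266207 - 210499)*(g(-492, 441) - 395207) = (-266207 - 210499)*(313/3 - 395207) = -476706*(-1185308/3) = 188347811816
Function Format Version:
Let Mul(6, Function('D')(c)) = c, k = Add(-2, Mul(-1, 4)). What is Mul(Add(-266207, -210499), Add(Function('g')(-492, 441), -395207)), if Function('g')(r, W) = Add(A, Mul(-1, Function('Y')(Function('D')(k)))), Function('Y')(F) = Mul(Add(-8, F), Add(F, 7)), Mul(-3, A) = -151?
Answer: 188347811816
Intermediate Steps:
A = Rational(151, 3) (A = Mul(Rational(-1, 3), -151) = Rational(151, 3) ≈ 50.333)
k = -6 (k = Add(-2, -4) = -6)
Function('D')(c) = Mul(Rational(1, 6), c)
Function('Y')(F) = Mul(Add(-8, F), Add(7, F))
Function('g')(r, W) = Rational(313, 3) (Function('g')(r, W) = Add(Rational(151, 3), Mul(-1, Add(-56, Pow(Mul(Rational(1, 6), -6), 2), Mul(-1, Mul(Rational(1, 6), -6))))) = Add(Rational(151, 3), Mul(-1, Add(-56, Pow(-1, 2), Mul(-1, -1)))) = Add(Rational(151, 3), Mul(-1, Add(-56, 1, 1))) = Add(Rational(151, 3), Mul(-1, -54)) = Add(Rational(151, 3), 54) = Rational(313, 3))
Mul(Add(-266207, -210499), Add(Function('g')(-492, 441), -395207)) = Mul(Add(-266207, -210499), Add(Rational(313, 3), -395207)) = Mul(-476706, Rational(-1185308, 3)) = 188347811816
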